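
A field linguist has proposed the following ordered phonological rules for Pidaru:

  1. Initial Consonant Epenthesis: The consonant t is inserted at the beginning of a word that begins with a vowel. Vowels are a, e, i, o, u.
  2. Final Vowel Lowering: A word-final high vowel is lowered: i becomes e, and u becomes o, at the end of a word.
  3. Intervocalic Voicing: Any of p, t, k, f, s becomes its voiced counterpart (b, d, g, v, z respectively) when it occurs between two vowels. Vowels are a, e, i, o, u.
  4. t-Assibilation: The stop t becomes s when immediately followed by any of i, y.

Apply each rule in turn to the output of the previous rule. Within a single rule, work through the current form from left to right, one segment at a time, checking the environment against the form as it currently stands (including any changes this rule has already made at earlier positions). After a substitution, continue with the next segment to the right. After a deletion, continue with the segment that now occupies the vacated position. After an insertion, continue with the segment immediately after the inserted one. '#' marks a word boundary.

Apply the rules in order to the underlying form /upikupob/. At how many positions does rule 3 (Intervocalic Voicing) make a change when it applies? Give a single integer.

1 Initial Consonant Epenthesis: [upikupob] → [tupikupob]
2 Final Vowel Lowering: no change — [tupikupob]
3 Intervocalic Voicing: [tupikupob] → [tubigubob]
4 t-Assibilation: no change — [tubigubob]
Rule 3 changed 3 position(s).

3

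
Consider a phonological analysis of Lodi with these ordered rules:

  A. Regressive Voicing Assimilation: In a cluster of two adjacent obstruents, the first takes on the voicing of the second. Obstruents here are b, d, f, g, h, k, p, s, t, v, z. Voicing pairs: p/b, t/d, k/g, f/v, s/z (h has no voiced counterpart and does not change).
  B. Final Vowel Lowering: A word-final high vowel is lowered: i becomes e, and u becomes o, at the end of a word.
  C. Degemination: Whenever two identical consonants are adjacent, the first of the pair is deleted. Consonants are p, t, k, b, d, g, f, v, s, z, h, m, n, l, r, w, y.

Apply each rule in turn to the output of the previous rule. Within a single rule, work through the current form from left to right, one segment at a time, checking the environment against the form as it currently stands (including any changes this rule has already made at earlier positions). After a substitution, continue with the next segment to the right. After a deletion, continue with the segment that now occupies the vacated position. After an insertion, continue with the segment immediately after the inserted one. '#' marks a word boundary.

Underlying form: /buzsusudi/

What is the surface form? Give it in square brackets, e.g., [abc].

A Regressive Voicing Assimilation: [buzsusudi] → [bussusudi]
B Final Vowel Lowering: [bussusudi] → [bussusude]
C Degemination: [bussusude] → [bususude]

[bususude]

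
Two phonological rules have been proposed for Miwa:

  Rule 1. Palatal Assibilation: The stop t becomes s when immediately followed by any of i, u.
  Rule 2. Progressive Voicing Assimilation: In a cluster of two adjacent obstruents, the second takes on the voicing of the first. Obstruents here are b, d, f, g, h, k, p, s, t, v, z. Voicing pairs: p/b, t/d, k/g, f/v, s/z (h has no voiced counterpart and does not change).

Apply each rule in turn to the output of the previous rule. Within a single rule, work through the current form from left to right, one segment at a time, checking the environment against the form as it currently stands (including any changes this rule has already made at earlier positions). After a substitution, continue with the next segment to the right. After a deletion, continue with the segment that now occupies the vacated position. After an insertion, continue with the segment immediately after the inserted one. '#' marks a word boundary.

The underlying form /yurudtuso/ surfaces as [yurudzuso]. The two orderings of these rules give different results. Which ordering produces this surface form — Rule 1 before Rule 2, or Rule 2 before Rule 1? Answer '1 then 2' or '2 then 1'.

Order 1 then 2:
  1 Palatal Assibilation: [yurudtuso] → [yurudsuso]
  2 Progressive Voicing Assimilation: [yurudsuso] → [yurudzuso]
  result: [yurudzuso]
Order 2 then 1:
  2 Progressive Voicing Assimilation: [yurudtuso] → [yurudduso]
  1 Palatal Assibilation: no change — [yurudduso]
  result: [yurudduso]

1 then 2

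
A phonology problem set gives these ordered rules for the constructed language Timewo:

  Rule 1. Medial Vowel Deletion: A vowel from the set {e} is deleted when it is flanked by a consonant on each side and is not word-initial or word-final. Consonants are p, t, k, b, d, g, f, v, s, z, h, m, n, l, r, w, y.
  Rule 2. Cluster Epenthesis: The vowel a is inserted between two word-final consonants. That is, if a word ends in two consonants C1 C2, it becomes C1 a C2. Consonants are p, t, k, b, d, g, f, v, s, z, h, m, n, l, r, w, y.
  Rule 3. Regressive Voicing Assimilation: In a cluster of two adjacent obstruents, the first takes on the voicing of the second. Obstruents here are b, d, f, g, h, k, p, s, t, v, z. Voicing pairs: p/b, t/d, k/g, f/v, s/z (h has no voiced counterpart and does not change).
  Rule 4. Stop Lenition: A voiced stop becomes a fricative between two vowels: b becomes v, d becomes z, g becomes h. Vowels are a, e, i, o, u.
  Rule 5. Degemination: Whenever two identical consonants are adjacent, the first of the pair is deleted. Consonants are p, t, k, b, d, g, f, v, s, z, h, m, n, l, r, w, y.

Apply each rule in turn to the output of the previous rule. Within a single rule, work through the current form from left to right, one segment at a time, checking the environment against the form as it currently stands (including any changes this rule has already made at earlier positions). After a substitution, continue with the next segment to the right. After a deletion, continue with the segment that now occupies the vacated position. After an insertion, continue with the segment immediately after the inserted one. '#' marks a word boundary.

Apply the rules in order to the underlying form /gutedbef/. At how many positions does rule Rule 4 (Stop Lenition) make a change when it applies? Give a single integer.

0

Rule 1 Medial Vowel Deletion: [gutedbef] → [gutdbf]
Rule 2 Cluster Epenthesis: [gutdbf] → [gutdbaf]
Rule 3 Regressive Voicing Assimilation: [gutdbaf] → [guddbaf]
Rule 4 Stop Lenition: no change — [guddbaf]
Rule 5 Degemination: [guddbaf] → [gudbaf]
Rule Rule 4 changed 0 position(s).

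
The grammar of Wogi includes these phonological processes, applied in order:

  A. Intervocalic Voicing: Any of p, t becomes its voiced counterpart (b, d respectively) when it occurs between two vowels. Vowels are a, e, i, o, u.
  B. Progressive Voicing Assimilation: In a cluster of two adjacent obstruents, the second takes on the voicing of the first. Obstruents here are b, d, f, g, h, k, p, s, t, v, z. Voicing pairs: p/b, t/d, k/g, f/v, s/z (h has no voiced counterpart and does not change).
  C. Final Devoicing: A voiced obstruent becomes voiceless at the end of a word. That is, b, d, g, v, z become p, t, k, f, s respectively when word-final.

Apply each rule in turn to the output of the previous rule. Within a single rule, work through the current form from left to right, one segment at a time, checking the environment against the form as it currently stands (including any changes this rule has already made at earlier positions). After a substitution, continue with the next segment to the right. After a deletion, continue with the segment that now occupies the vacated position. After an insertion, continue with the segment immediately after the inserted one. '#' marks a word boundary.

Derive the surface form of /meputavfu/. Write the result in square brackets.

A Intervocalic Voicing: [meputavfu] → [mebudavfu]
B Progressive Voicing Assimilation: [mebudavfu] → [mebudavvu]
C Final Devoicing: no change — [mebudavvu]

[mebudavvu]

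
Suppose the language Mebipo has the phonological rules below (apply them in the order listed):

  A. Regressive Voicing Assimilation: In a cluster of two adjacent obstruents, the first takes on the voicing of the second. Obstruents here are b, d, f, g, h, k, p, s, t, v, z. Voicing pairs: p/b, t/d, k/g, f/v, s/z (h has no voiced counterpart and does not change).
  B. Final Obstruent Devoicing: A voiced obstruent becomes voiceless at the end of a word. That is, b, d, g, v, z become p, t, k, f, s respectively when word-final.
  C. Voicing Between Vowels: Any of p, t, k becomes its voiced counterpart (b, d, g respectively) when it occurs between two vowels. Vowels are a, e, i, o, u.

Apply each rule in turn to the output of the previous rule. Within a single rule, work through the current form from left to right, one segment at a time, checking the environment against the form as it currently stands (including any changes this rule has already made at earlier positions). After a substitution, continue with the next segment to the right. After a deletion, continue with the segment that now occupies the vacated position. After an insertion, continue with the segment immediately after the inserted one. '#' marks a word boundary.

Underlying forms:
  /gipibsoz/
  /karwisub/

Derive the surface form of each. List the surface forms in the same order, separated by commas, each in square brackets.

[gibipsos], [karwisup]

/gipibsoz/:
  A Regressive Voicing Assimilation: [gipibsoz] → [gipipsoz]
  B Final Obstruent Devoicing: [gipipsoz] → [gipipsos]
  C Voicing Between Vowels: [gipipsos] → [gibipsos]
/karwisub/:
  A Regressive Voicing Assimilation: no change — [karwisub]
  B Final Obstruent Devoicing: [karwisub] → [karwisup]
  C Voicing Between Vowels: no change — [karwisup]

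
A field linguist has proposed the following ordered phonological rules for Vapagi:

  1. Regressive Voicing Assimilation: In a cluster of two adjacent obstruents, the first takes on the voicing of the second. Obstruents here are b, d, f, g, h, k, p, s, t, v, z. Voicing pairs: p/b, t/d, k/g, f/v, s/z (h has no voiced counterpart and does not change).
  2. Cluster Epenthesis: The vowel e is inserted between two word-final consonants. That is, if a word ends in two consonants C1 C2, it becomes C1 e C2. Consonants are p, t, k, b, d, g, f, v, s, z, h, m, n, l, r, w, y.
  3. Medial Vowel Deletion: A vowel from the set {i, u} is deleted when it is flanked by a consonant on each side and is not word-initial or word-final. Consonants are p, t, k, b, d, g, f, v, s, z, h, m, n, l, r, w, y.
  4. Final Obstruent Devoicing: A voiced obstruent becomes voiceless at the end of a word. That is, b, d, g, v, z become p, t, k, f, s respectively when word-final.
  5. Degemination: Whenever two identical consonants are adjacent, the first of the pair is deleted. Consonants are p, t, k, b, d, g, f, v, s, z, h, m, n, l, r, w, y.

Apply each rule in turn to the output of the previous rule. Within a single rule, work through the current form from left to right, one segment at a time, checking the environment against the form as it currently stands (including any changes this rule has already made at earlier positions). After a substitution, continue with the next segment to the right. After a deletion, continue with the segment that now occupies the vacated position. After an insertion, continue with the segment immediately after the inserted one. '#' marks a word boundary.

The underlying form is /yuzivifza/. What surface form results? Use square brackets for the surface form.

[yzvza]

1 Regressive Voicing Assimilation: [yuzivifza] → [yuzivivza]
2 Cluster Epenthesis: no change — [yuzivivza]
3 Medial Vowel Deletion: [yuzivivza] → [yzvvza]
4 Final Obstruent Devoicing: no change — [yzvvza]
5 Degemination: [yzvvza] → [yzvza]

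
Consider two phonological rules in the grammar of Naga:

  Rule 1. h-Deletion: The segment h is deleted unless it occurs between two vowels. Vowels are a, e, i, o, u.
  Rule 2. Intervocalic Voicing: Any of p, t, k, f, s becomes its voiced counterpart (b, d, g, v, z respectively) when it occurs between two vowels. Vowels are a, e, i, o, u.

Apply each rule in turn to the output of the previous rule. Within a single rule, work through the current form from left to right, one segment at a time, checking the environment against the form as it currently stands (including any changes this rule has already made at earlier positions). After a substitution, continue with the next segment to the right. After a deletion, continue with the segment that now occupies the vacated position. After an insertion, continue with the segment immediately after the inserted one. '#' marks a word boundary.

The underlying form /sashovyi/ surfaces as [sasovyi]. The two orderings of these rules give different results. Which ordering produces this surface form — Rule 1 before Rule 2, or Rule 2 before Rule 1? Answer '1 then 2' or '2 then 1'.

Order 1 then 2:
  1 h-Deletion: [sashovyi] → [sasovyi]
  2 Intervocalic Voicing: [sasovyi] → [sazovyi]
  result: [sazovyi]
Order 2 then 1:
  2 Intervocalic Voicing: no change — [sashovyi]
  1 h-Deletion: [sashovyi] → [sasovyi]
  result: [sasovyi]

2 then 1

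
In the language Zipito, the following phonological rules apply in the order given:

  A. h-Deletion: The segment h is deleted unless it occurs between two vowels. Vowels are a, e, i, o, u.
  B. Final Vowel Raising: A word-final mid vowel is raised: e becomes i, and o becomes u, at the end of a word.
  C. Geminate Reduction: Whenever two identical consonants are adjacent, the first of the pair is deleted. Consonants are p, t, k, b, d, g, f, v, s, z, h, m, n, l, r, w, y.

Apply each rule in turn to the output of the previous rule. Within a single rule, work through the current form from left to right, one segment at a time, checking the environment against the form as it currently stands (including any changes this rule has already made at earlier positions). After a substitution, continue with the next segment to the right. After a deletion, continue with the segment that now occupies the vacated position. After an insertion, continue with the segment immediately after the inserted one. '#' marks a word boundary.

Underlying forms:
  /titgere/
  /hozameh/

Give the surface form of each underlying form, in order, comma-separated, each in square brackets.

/titgere/:
  A h-Deletion: no change — [titgere]
  B Final Vowel Raising: [titgere] → [titgeri]
  C Geminate Reduction: no change — [titgeri]
/hozameh/:
  A h-Deletion: [hozameh] → [ozame]
  B Final Vowel Raising: [ozame] → [ozami]
  C Geminate Reduction: no change — [ozami]

[titgeri], [ozami]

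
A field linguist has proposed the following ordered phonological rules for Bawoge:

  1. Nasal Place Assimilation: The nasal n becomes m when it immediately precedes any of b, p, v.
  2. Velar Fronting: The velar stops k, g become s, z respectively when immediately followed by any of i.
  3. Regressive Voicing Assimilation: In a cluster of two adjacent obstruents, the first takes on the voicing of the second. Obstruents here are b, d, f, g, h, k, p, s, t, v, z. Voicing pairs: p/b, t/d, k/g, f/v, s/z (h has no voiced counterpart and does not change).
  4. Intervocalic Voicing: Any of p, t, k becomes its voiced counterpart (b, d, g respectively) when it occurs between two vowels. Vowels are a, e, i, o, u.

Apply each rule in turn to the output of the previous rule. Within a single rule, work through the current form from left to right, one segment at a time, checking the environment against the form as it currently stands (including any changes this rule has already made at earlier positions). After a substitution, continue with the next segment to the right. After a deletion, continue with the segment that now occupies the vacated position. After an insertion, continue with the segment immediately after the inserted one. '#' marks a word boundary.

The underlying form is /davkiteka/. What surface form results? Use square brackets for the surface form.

1 Nasal Place Assimilation: no change — [davkiteka]
2 Velar Fronting: [davkiteka] → [davsiteka]
3 Regressive Voicing Assimilation: [davsiteka] → [dafsiteka]
4 Intervocalic Voicing: [dafsiteka] → [dafsidega]

[dafsidega]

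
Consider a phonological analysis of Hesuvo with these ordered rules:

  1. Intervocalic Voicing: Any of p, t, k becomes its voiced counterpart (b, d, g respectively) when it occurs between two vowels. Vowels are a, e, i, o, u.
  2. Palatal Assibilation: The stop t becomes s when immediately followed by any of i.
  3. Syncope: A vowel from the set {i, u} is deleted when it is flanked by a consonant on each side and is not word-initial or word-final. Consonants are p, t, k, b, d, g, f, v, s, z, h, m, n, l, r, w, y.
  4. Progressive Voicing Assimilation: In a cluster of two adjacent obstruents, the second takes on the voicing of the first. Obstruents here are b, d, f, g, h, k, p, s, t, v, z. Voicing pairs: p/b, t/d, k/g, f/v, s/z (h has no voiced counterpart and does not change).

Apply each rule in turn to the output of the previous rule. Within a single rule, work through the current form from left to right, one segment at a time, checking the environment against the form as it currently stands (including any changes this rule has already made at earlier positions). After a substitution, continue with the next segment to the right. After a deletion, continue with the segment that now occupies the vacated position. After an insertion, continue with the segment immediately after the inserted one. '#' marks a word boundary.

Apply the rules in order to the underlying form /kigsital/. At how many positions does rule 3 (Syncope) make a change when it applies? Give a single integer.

1 Intervocalic Voicing: [kigsital] → [kigsidal]
2 Palatal Assibilation: no change — [kigsidal]
3 Syncope: [kigsidal] → [kgsdal]
4 Progressive Voicing Assimilation: [kgsdal] → [kkstal]
Rule 3 changed 2 position(s).

2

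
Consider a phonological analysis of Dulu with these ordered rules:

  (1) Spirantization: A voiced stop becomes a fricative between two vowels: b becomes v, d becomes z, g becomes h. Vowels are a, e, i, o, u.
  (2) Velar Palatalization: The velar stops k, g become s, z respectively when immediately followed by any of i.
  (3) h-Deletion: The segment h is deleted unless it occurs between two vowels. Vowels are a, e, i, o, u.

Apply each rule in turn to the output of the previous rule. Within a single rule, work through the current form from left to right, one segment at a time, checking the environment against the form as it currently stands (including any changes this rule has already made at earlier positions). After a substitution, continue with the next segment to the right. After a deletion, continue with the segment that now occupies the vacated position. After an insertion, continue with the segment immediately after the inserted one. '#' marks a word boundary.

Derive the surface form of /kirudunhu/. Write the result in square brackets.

[siruzunu]

(1) Spirantization: [kirudunhu] → [kiruzunhu]
(2) Velar Palatalization: [kiruzunhu] → [siruzunhu]
(3) h-Deletion: [siruzunhu] → [siruzunu]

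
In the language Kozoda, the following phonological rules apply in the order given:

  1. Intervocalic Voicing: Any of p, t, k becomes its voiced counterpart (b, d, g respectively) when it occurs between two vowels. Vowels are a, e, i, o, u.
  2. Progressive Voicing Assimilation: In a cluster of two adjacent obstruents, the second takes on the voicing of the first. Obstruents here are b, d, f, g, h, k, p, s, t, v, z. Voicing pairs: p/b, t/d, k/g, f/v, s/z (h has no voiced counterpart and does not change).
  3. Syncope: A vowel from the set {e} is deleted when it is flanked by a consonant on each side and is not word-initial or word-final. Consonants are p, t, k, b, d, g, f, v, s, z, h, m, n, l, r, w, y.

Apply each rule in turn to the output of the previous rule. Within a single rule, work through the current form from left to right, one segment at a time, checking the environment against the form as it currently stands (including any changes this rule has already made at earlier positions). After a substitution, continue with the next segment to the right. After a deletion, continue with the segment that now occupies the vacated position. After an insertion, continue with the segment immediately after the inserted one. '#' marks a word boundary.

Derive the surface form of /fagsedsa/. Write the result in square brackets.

1 Intervocalic Voicing: no change — [fagsedsa]
2 Progressive Voicing Assimilation: [fagsedsa] → [fagzedza]
3 Syncope: [fagzedza] → [fagzdza]

[fagzdza]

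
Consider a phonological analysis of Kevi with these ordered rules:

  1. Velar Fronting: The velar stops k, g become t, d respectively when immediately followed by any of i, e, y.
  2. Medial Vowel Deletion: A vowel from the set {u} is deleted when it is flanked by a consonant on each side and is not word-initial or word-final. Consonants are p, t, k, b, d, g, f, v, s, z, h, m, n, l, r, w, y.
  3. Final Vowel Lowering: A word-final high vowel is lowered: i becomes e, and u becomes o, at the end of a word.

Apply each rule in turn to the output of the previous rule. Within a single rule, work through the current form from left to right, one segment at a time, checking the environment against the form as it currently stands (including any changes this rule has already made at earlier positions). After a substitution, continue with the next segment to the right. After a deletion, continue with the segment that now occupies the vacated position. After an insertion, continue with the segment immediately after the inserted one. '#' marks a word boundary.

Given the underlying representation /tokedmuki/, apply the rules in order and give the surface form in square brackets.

1 Velar Fronting: [tokedmuki] → [totedmuti]
2 Medial Vowel Deletion: [totedmuti] → [totedmti]
3 Final Vowel Lowering: [totedmti] → [totedmte]

[totedmte]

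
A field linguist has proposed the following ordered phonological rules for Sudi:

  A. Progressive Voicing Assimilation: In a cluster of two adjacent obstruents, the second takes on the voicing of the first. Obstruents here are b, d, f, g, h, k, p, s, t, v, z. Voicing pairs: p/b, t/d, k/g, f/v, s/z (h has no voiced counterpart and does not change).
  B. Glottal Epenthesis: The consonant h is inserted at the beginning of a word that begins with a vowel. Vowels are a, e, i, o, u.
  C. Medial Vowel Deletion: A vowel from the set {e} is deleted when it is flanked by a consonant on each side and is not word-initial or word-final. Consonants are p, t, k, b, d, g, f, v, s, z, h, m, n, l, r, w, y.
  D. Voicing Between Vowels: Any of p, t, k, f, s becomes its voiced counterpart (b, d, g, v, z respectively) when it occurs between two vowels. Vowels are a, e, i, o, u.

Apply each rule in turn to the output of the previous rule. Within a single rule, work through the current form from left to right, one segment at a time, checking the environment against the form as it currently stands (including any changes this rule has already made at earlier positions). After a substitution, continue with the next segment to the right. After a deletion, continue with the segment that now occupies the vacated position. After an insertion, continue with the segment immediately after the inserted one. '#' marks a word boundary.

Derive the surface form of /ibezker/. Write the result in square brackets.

A Progressive Voicing Assimilation: [ibezker] → [ibezger]
B Glottal Epenthesis: [ibezger] → [hibezger]
C Medial Vowel Deletion: [hibezger] → [hibzgr]
D Voicing Between Vowels: no change — [hibzgr]

[hibzgr]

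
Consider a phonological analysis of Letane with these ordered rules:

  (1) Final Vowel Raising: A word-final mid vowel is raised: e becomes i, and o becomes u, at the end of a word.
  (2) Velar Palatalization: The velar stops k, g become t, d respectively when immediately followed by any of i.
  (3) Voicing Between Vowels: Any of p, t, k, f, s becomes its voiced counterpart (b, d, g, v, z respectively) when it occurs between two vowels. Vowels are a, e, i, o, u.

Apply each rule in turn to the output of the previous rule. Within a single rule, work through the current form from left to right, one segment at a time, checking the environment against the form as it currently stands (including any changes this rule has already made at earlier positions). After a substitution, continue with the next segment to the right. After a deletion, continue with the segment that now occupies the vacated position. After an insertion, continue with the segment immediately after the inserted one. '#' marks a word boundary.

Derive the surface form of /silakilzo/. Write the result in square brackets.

[siladilzu]

(1) Final Vowel Raising: [silakilzo] → [silakilzu]
(2) Velar Palatalization: [silakilzu] → [silatilzu]
(3) Voicing Between Vowels: [silatilzu] → [siladilzu]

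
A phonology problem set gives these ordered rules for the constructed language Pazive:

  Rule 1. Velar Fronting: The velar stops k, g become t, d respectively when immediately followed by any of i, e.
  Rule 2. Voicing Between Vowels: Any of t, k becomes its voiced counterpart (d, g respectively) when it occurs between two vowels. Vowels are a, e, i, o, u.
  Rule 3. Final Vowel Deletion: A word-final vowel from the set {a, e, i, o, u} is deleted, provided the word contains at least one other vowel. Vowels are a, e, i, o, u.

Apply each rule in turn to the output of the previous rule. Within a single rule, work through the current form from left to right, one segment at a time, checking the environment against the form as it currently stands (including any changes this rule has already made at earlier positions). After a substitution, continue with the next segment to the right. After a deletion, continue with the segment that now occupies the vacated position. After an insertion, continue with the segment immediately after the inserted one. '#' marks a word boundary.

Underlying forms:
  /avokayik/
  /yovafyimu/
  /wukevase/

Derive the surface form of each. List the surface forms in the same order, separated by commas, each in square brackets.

/avokayik/:
  Rule 1 Velar Fronting: no change — [avokayik]
  Rule 2 Voicing Between Vowels: [avokayik] → [avogayik]
  Rule 3 Final Vowel Deletion: no change — [avogayik]
/yovafyimu/:
  Rule 1 Velar Fronting: no change — [yovafyimu]
  Rule 2 Voicing Between Vowels: no change — [yovafyimu]
  Rule 3 Final Vowel Deletion: [yovafyimu] → [yovafyim]
/wukevase/:
  Rule 1 Velar Fronting: [wukevase] → [wutevase]
  Rule 2 Voicing Between Vowels: [wutevase] → [wudevase]
  Rule 3 Final Vowel Deletion: [wudevase] → [wudevas]

[avogayik], [yovafyim], [wudevas]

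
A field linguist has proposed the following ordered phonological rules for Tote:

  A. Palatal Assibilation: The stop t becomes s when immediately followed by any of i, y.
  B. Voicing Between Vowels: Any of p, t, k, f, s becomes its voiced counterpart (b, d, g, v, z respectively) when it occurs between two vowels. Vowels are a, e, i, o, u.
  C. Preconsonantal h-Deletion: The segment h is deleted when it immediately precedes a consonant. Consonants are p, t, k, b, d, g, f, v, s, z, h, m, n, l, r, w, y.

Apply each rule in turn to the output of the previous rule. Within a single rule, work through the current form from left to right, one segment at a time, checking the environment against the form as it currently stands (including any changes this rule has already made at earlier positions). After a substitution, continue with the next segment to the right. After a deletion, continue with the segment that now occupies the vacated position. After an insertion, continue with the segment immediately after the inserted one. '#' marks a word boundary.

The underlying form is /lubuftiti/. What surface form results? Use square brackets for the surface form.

[lubufsizi]

A Palatal Assibilation: [lubuftiti] → [lubufsisi]
B Voicing Between Vowels: [lubufsisi] → [lubufsizi]
C Preconsonantal h-Deletion: no change — [lubufsizi]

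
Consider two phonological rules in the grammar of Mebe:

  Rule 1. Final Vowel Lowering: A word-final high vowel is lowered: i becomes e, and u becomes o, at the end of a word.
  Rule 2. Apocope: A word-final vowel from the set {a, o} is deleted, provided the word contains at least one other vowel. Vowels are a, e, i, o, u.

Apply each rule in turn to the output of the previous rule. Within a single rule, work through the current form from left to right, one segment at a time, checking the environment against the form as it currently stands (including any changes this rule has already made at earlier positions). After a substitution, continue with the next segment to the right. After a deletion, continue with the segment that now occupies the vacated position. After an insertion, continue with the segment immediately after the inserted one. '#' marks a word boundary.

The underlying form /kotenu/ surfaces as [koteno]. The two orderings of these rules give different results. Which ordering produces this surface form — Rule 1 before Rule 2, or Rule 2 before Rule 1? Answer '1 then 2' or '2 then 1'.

2 then 1

Order 1 then 2:
  1 Final Vowel Lowering: [kotenu] → [koteno]
  2 Apocope: [koteno] → [koten]
  result: [koten]
Order 2 then 1:
  2 Apocope: no change — [kotenu]
  1 Final Vowel Lowering: [kotenu] → [koteno]
  result: [koteno]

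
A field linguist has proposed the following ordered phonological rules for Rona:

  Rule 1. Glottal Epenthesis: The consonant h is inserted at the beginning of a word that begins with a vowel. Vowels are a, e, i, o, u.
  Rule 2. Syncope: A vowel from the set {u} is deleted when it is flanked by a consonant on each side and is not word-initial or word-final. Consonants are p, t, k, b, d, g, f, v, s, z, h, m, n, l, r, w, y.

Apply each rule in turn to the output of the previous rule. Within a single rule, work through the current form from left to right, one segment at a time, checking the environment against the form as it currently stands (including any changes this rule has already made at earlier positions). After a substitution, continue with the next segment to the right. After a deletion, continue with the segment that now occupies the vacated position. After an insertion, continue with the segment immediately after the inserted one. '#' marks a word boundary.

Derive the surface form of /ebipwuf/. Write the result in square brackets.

Rule 1 Glottal Epenthesis: [ebipwuf] → [hebipwuf]
Rule 2 Syncope: [hebipwuf] → [hebipwf]

[hebipwf]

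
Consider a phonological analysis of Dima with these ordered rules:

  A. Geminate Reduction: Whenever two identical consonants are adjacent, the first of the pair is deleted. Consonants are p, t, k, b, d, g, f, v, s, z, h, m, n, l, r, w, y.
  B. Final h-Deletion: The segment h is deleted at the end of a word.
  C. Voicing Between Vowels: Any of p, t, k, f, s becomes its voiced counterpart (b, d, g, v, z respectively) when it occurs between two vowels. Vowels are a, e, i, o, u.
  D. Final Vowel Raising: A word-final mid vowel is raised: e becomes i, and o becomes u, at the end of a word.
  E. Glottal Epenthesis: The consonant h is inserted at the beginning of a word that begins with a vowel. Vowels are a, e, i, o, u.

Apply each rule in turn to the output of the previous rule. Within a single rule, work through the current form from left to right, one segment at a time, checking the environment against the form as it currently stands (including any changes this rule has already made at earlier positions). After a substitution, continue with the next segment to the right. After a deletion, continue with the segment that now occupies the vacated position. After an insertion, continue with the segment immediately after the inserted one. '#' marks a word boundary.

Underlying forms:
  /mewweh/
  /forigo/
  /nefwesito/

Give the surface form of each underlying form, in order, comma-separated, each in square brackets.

/mewweh/:
  A Geminate Reduction: [mewweh] → [meweh]
  B Final h-Deletion: [meweh] → [mewe]
  C Voicing Between Vowels: no change — [mewe]
  D Final Vowel Raising: [mewe] → [mewi]
  E Glottal Epenthesis: no change — [mewi]
/forigo/:
  A Geminate Reduction: no change — [forigo]
  B Final h-Deletion: no change — [forigo]
  C Voicing Between Vowels: no change — [forigo]
  D Final Vowel Raising: [forigo] → [forigu]
  E Glottal Epenthesis: no change — [forigu]
/nefwesito/:
  A Geminate Reduction: no change — [nefwesito]
  B Final h-Deletion: no change — [nefwesito]
  C Voicing Between Vowels: [nefwesito] → [nefwezido]
  D Final Vowel Raising: [nefwezido] → [nefwezidu]
  E Glottal Epenthesis: no change — [nefwezidu]

[mewi], [forigu], [nefwezidu]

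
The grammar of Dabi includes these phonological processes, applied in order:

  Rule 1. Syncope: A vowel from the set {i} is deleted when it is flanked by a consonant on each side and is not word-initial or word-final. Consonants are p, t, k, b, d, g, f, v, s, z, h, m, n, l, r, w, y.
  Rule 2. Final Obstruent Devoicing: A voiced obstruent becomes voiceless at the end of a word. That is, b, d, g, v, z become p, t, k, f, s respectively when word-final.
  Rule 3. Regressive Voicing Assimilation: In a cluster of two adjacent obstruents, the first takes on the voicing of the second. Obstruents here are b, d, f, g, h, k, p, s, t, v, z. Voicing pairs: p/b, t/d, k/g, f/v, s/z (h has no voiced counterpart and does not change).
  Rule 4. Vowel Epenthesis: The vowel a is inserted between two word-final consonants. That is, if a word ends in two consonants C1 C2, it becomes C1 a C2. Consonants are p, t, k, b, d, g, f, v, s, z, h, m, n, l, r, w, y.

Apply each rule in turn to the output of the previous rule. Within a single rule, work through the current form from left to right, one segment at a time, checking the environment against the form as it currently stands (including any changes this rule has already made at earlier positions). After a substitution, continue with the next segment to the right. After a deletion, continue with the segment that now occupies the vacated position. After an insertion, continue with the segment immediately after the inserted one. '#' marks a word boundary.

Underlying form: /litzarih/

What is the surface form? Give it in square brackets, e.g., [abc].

Rule 1 Syncope: [litzarih] → [ltzarh]
Rule 2 Final Obstruent Devoicing: no change — [ltzarh]
Rule 3 Regressive Voicing Assimilation: [ltzarh] → [ldzarh]
Rule 4 Vowel Epenthesis: [ldzarh] → [ldzarah]

[ldzarah]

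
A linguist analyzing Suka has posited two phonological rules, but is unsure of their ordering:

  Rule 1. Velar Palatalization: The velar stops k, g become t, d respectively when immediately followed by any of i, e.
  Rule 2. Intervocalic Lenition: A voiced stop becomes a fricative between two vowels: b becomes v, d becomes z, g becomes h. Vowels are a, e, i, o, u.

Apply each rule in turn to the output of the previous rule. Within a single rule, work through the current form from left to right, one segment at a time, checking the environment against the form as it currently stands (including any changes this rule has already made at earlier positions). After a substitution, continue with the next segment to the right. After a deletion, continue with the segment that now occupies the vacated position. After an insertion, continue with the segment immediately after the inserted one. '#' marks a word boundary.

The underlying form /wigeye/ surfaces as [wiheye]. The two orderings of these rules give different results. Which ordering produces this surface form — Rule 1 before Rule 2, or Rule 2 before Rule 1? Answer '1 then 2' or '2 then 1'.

Order 1 then 2:
  1 Velar Palatalization: [wigeye] → [wideye]
  2 Intervocalic Lenition: [wideye] → [wizeye]
  result: [wizeye]
Order 2 then 1:
  2 Intervocalic Lenition: [wigeye] → [wiheye]
  1 Velar Palatalization: no change — [wiheye]
  result: [wiheye]

2 then 1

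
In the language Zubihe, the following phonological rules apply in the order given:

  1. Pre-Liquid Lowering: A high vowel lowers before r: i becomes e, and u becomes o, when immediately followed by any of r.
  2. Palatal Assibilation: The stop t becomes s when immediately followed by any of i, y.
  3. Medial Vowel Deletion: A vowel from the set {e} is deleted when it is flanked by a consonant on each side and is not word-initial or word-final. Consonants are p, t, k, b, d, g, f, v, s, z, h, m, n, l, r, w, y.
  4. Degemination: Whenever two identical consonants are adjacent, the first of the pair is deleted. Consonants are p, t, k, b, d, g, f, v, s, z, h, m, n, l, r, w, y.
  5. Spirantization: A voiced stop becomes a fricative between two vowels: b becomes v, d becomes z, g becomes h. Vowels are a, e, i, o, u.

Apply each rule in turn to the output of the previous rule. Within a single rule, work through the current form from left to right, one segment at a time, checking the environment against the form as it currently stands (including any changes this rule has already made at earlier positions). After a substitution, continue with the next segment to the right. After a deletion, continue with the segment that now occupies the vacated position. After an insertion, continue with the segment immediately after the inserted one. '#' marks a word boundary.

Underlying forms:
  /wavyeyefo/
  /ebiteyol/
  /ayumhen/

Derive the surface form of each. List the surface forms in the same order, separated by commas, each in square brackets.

[wavyfo], [evityol], [ayumhn]

/wavyeyefo/:
  1 Pre-Liquid Lowering: no change — [wavyeyefo]
  2 Palatal Assibilation: no change — [wavyeyefo]
  3 Medial Vowel Deletion: [wavyeyefo] → [wavyyfo]
  4 Degemination: [wavyyfo] → [wavyfo]
  5 Spirantization: no change — [wavyfo]
/ebiteyol/:
  1 Pre-Liquid Lowering: no change — [ebiteyol]
  2 Palatal Assibilation: no change — [ebiteyol]
  3 Medial Vowel Deletion: [ebiteyol] → [ebityol]
  4 Degemination: no change — [ebityol]
  5 Spirantization: [ebityol] → [evityol]
/ayumhen/:
  1 Pre-Liquid Lowering: no change — [ayumhen]
  2 Palatal Assibilation: no change — [ayumhen]
  3 Medial Vowel Deletion: [ayumhen] → [ayumhn]
  4 Degemination: no change — [ayumhn]
  5 Spirantization: no change — [ayumhn]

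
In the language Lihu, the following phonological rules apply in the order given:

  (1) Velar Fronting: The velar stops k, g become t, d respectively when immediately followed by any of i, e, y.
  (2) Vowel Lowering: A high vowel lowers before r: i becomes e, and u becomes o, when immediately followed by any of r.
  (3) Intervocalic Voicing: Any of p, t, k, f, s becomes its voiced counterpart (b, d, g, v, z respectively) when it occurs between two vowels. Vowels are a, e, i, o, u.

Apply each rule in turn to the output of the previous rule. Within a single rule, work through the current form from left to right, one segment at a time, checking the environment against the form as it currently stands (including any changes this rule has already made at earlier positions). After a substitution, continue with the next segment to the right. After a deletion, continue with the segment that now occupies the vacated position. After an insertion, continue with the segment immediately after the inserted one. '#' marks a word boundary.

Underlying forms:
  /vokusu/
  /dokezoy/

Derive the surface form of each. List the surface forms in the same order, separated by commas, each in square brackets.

[voguzu], [dodezoy]

/vokusu/:
  (1) Velar Fronting: no change — [vokusu]
  (2) Vowel Lowering: no change — [vokusu]
  (3) Intervocalic Voicing: [vokusu] → [voguzu]
/dokezoy/:
  (1) Velar Fronting: [dokezoy] → [dotezoy]
  (2) Vowel Lowering: no change — [dotezoy]
  (3) Intervocalic Voicing: [dotezoy] → [dodezoy]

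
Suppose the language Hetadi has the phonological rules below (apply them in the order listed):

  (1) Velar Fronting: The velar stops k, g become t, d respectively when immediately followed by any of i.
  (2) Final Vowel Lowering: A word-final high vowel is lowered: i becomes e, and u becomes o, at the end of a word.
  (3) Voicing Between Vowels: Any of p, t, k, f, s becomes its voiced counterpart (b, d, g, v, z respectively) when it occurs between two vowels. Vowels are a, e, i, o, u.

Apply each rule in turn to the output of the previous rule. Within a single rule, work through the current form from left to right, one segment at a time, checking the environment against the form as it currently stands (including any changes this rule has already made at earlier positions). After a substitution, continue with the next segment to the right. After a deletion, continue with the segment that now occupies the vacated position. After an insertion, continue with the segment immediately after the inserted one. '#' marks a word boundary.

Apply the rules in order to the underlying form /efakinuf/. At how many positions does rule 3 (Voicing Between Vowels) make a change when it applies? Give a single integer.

(1) Velar Fronting: [efakinuf] → [efatinuf]
(2) Final Vowel Lowering: no change — [efatinuf]
(3) Voicing Between Vowels: [efatinuf] → [evadinuf]
Rule 3 changed 2 position(s).

2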